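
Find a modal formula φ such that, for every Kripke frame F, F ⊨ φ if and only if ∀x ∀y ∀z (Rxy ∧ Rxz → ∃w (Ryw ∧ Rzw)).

◇□p → □◇p

This is convergence; the standard corresponding axiom is .2: ◇□p → □◇p.
Suppose ◇□p→□◇p is valid. Take Rxy, Rxz and set V(p)={w : Ryw}. Then □p at y so ◇□p at x, so □◇p at x, so ◇p at z, giving w with Rzw and Ryw.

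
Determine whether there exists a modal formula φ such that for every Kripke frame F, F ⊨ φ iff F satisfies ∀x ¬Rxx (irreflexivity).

No — not modally definable

If a class were modally definable it would be closed under surjective bounded morphisms (Goldblatt–Thomason).
The 4-cycle (worlds a,b,c,d with a→b→c→d→a) is irreflexive, and the map sending every world to a single reflexive point • is a surjective bounded morphism (forth: every edge maps to (•,•); back: every world has a successor). So any modal formula valid on the 4-cycle is also valid on the reflexive point, which is not irreflexive.
So no modal formula (or set of formulas) defines exactly the irreflexive frames.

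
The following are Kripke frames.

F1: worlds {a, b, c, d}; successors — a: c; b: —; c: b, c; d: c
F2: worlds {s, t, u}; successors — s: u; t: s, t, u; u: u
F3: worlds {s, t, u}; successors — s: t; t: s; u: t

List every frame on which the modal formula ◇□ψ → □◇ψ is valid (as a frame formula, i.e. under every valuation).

This is the axiom for convergence; its first-order frame correspondent is ∀x ∀y ∀z (Rxy ∧ Rxz → ∃w (Ryw ∧ Rzw)).
F1: fails — Rcc and Rcb but c and b have no common successor.
F2: ✓.
F3: ✓.
Valid on: F2, F3.

F2, F3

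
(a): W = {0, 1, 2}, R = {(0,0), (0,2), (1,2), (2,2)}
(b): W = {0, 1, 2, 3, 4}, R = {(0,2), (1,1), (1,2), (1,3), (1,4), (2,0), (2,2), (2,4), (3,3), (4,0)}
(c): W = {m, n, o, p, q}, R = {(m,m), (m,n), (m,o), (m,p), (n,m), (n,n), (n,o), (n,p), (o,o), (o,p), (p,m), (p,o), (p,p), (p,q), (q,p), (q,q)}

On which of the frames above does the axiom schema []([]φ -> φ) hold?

The schema corresponds to shift-reflexivity: forall x forall y (Rxy -> Ryy).
(a): condition met.
(b): fails — R14 but not R44.
(c): condition met.
Valid on: (a), (c).

(a), (c)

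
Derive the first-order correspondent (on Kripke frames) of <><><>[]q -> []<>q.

This is a Sahlqvist (Geach-type) schema ◇^3□^1q → □^1◇^1q.
First-order correspondent: forall x forall y forall z ((x R^3 y & xRz) -> exists w (yRw & zRw)).

forall x forall y forall z ((x R^3 y & xRz) -> exists w (yRw & zRw))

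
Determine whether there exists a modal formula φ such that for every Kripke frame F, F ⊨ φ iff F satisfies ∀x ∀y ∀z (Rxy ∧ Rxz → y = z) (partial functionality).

Yes, by ◇p → □p

This is a Sahlqvist condition; the CD axiom ◇p → □p defines it.
Suppose ◇p→□p is valid. Take Rxy, Rxz and set V(p)={y}. Then ◇p at x, so □p at x, so p at z, i.e. z=y.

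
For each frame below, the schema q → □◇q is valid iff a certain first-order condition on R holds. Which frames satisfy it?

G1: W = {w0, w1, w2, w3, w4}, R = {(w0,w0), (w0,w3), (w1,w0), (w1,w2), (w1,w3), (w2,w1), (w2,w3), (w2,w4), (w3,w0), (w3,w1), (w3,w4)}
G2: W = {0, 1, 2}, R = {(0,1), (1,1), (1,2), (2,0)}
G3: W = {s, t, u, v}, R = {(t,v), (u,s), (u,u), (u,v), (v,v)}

none

The schema corresponds to symmetry: ∀x ∀y (Rxy → Ryx).
G1: fails — Rw1w0 but not Rw0w1.
G2: fails — R12 but not R21.
G3: fails — Ruv but not Rvu.
Valid on no frame.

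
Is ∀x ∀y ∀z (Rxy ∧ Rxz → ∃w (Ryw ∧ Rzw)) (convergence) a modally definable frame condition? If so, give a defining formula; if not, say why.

Yes, by ◇□p → □◇p

Yes: it is convergence, defined by the .2 schema ◇□p → □◇p.
Suppose ◇□p→□◇p is valid. Take Rxy, Rxz and set V(p)={w : Ryw}. Then □p at y so ◇□p at x, so □◇p at x, so ◇p at z, giving w with Rzw and Ryw.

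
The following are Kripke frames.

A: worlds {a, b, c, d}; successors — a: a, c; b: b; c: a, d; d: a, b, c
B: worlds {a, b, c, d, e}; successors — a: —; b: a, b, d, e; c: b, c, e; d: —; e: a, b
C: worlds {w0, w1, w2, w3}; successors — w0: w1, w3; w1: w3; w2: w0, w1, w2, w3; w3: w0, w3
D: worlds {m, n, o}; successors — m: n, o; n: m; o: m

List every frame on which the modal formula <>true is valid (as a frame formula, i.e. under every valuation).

A, C, D

The schema corresponds to seriality: forall x exists y Rxy.
A: satisfies the condition.
B: fails — world a has no successor.
C: satisfies the condition.
D: satisfies the condition.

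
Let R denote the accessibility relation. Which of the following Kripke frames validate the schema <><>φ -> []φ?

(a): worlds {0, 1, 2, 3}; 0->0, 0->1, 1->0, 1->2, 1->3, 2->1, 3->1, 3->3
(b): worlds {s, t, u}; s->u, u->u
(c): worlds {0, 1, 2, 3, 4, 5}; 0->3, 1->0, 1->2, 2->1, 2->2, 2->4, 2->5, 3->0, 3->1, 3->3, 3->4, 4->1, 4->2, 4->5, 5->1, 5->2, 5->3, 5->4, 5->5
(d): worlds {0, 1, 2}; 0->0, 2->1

Frame correspondent (Sahlqvist): forall x forall y forall z ((x R^2 y & xRz) -> exists w (y = w & z = w)) — i.e. a generalized confluence (Geach) condition.
(a): fails — 0R²0, 0R1 but 0 ≠ 1.
(b): condition met.
(c): fails — 0R²0, 0R3 but 0 ≠ 3.
(d): condition met.

(b), (d)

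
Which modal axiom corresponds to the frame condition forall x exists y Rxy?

□ψ → ◇ψ

This is seriality; the standard corresponding axiom is D: □ψ → ◇ψ.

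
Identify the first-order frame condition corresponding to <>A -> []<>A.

This is the 5 axiom.
It corresponds to the Euclidean property: forall x forall y forall z (Rxy & Rxz -> Ryz).

the Euclidean property: forall x forall y forall z (Rxy & Rxz -> Ryz)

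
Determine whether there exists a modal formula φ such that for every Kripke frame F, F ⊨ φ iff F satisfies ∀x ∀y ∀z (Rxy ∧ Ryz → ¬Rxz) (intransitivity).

Any modally definable frame class is closed under surjective bounded morphisms.
The 5-cycle (worlds w0,w1,w2,w3,w4 with w0→w1→w2→w3→w4→w0) is intransitive. Mapping every world to a single reflexive point • is a surjective bounded morphism; the reflexive point is not intransitive (R••∧R•• but R••).
So no modal formula (or set of formulas) defines exactly the intransitive frames.

Not definable by any modal formula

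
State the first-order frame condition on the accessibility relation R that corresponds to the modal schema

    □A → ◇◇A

This is a Sahlqvist (Geach-type) schema ◇^0□^1A → □^0◇^2A.
Minimal-valuation argument: fix x; take any y with xR^0y and any z with xR^0z. Set V(A) to the set of worlds R-reachable from y in exactly 1 step. Then □^1A holds at y, so the antecedent holds at x; validity forces ◇^2A at z, giving a w with zR^2w and yR^1w.
First-order correspondent: ∀x ∃w (xRw ∧ xR²w).

∀x ∃w (xRw ∧ xR²w)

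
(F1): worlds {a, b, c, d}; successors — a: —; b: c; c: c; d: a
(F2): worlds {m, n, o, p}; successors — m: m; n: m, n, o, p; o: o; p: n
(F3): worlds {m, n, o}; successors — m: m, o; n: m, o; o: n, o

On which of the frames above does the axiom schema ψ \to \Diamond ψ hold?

The schema corresponds to a generalized confluence (Geach) condition: \forall x \exists w (x = w \wedge xRw).
(F1): fails — at a but no w with a=w and aRw.
(F2): fails — at p but no w with p=w and pRw.
(F3): fails — at n but no w with n=w and nRw.
Valid on no frame.

none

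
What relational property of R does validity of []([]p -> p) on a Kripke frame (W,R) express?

Suppose □(□p→p) is valid. Take Rxy and set V(p)={w : Ryw}. Then at y, □p holds; since □(□p→p) at x, □p→p at y, so p at y, i.e. Ryy.
Conversely, on a frame with shift-reflexivity the schema holds at every world under every valuation.
Frame condition: forall x forall y (Rxy -> Ryy).

shift-reflexivity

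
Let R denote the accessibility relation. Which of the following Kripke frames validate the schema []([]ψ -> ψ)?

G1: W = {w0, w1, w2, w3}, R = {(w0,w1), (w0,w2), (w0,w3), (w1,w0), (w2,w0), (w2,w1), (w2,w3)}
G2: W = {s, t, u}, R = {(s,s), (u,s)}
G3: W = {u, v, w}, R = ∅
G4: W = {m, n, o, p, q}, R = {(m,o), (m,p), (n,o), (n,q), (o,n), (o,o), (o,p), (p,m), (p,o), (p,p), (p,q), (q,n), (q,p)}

G2, G3

Frame correspondent (Sahlqvist): forall x forall y (Rxy -> Ryy) — i.e. shift-reflexivity.
G1: fails — Rw1w0 but not Rw0w0.
G2: holds.
G3: holds.
G4: fails — Ron but not Rnn.
Valid on: G2, G3.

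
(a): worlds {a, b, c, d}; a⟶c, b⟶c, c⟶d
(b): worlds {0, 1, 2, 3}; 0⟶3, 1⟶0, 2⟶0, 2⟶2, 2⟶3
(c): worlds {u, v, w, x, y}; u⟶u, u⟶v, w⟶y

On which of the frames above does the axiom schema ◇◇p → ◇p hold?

The schema corresponds to a generalized confluence (Geach) condition: ∀x ∀y (xR²y → ∃w (y = w ∧ xRw)).
(a): fails — aR²d but no w with d=w and aRw.
(b): fails — 1R²3 but no w with 3=w and 1Rw.
(c): holds.
Valid on: (c).

(c)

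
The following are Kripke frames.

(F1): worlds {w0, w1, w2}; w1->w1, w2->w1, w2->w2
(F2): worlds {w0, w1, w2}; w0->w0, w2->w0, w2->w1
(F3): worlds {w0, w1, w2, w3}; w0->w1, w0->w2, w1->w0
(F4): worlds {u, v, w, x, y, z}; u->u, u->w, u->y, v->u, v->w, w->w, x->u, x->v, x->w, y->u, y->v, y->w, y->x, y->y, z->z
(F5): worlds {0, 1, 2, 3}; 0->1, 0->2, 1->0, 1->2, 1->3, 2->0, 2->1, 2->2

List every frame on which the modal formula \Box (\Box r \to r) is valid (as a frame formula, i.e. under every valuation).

The schema corresponds to shift-reflexivity: \forall x \forall y (Rxy \to Ryy).
(F1): satisfies the condition.
(F2): fails — Rw2w1 but not Rw1w1.
(F3): fails — Rw0w1 but not Rw1w1.
(F4): fails — Ryx but not Rxx.
(F5): fails — R10 but not R00.
Valid on: (F1).

(F1)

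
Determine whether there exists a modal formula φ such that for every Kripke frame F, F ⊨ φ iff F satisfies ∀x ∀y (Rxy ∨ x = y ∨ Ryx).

Not modally definable

Any modally definable frame class is closed under disjoint unions.
Take 3 disjoint single-world reflexive frames: each is trivially connected, but their disjoint union has 3 worlds with no edge between distinct components, so it is not connected.
So the class is not modally definable.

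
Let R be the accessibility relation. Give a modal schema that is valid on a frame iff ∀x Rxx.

□q → q

The condition is reflexivity. The T schema □q → q defines it.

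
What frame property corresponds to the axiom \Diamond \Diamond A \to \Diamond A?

Transitivity

Replacing A by ¬A and contraposing gives the equivalent schema □A → □□A.
Suppose □A→□□A is valid. Take Rxy, Ryz and set V(A)={w : Rxw}. Then □A at x, so □□A at x, so □A at y, so A at z, i.e. Rxz.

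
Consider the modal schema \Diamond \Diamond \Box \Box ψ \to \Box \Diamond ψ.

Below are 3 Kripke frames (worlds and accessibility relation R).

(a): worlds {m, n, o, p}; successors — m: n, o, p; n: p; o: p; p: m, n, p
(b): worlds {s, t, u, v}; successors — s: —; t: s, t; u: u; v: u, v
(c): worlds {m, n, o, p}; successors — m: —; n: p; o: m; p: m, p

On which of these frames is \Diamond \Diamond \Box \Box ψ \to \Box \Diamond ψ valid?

The schema corresponds to a generalized confluence (Geach) condition: \forall x \forall y \forall z ((x R^2 y \wedge xRz) \to \exists w (y R^2 w \wedge zRw)).
(a): condition met.
(b): fails — tR²s, tRs but no w with sR²w and sRw.
(c): fails — nR²m, nRp but no w with mR²w and pRw.

(a)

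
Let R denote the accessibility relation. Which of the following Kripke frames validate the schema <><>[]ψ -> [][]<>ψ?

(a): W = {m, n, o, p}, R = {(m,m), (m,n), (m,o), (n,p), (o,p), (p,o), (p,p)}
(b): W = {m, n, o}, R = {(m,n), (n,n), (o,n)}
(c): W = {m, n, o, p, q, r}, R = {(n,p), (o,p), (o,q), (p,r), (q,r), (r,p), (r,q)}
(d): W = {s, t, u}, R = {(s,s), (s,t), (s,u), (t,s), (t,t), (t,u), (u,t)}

This is the axiom for a generalized confluence (Geach) condition; its first-order frame correspondent is forall x forall y forall z ((x R^2 y & x R^2 z) -> exists w (yRw & zRw)).
(a): fails — mR²m, mR²n but no w with mRw and nRw.
(b): satisfies the condition.
(c): satisfies the condition.
(d): satisfies the condition.

(b), (c), (d)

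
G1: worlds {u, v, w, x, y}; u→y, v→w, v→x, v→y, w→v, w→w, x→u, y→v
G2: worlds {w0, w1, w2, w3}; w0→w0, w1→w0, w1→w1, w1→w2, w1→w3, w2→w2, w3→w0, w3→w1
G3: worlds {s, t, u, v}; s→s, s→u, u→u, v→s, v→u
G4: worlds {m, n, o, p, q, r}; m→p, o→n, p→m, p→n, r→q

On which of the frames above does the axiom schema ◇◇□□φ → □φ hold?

none

This is the axiom for a generalized confluence (Geach) condition; its first-order frame correspondent is ∀x ∀y ∀z ((xR²y ∧ xRz) → ∃w (yR²w ∧ z = w)).
G1: fails — uR²v, uRy but no t with vR²t and y=t.
G2: fails — w1R²w0, w1Rw1 but no w with w0R²w and w1=w.
G3: fails — sR²u, sRs but no w with uR²w and s=w.
G4: fails — mR²m, mRp but no w with mR²w and p=w.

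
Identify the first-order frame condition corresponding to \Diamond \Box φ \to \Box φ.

This is a form of the 5 axiom.
Its frame correspondent is the Euclidean property — \forall x \forall y \forall z (Rxy \wedge Rxz \to Ryz).

the Euclidean property: \forall x \forall y \forall z (Rxy \wedge Rxz \to Ryz)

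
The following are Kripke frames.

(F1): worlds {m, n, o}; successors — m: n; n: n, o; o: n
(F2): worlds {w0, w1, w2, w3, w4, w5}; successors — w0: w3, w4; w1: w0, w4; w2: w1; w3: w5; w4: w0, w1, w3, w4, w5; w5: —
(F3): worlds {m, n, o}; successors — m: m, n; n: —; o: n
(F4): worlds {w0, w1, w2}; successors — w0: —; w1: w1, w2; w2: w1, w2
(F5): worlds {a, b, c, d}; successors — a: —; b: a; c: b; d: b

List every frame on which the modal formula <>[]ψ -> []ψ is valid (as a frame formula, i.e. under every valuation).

(F4)

Frame correspondent (Sahlqvist): forall x forall y forall z (Rxy & Rxz -> Ryz) — i.e. the Euclidean property.
(F1): fails — Rno and Rno but not Roo.
(F2): fails — Rw0w3 and Rw0w4 but not Rw3w4.
(F3): fails — Rmn and Rmn but not Rnn.
(F4): condition met.
(F5): fails — Rba and Rba but not Raa.
Valid on: (F4).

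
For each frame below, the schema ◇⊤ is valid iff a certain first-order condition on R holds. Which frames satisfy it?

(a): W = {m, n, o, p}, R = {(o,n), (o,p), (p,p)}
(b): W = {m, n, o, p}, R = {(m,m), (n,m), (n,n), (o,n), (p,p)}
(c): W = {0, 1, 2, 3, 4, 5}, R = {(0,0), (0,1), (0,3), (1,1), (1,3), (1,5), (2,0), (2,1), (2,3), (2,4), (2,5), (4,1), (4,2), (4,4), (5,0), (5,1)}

Frame correspondent (Sahlqvist): ∀x ∃y Rxy — i.e. seriality.
(a): fails — world m has no successor.
(b): condition met.
(c): fails — world 3 has no successor.

(b)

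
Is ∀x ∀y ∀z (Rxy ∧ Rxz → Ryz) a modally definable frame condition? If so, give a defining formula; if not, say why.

The condition is the Euclidean property. A defining modal formula is ◇p → □◇p.
Suppose ◇p→□◇p is valid. Take Rxy, Rxz and set V(p)={y}. Then ◇p at x, so □◇p at x, so ◇p at z, so some w with Rzw has p; w=y, i.e. Rzy. By symmetry of the argument, Ryz.

Definable; ◇p → □◇p defines it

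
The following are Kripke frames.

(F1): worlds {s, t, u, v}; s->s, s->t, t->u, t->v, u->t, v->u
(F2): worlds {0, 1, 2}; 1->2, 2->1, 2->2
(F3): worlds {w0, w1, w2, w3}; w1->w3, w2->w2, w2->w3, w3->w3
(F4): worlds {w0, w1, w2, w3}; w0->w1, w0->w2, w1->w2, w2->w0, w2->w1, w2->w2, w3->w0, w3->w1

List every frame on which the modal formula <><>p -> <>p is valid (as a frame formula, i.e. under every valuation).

The schema corresponds to transitivity: forall x forall y forall z (Rxy & Ryz -> Rxz).
(F1): fails — Rut and Rtv but not Ruv.
(F2): fails — R12 and R21 but not R11.
(F3): holds.
(F4): fails — Rw1w2 and Rw2w1 but not Rw1w1.
Valid on: (F3).

(F3)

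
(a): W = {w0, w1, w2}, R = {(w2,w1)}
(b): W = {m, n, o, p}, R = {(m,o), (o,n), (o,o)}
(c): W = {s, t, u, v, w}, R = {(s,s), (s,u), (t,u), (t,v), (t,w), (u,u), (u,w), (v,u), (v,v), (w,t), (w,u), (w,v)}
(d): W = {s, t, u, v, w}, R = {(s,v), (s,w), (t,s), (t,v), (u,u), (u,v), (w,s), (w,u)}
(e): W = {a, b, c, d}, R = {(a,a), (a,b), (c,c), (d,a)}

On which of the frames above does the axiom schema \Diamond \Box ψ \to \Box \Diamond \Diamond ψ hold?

The schema corresponds to a generalized confluence (Geach) condition: \forall x \forall y \forall z ((xRy \wedge xRz) \to \exists w (yRw \wedge z R^2 w)).
(a): fails — w2Rw1, w2Rw1 but no w with w1Rw and w1R²w.
(b): fails — oRn, oRn but no w with nRw and nR²w.
(c): satisfies the condition.
(d): fails — sRv, sRv but no w* with vRw* and vR²w*.
(e): fails — aRa, aRb but no w with aRw and bR²w.
Valid on: (c).

(c)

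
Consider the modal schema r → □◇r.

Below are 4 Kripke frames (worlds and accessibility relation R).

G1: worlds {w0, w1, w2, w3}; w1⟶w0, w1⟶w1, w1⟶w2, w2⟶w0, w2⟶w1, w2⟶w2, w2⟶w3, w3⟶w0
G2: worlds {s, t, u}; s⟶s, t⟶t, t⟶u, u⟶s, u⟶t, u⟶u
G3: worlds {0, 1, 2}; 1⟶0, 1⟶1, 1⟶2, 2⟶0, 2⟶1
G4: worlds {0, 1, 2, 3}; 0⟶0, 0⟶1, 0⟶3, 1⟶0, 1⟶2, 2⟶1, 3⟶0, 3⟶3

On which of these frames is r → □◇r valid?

G4

Frame correspondent (Sahlqvist): ∀x ∀y (Rxy → Ryx) — i.e. symmetry.
G1: fails — Rw1w0 but not Rw0w1.
G2: fails — Rus but not Rsu.
G3: fails — R10 but not R01.
G4: condition met.
Valid on: G4.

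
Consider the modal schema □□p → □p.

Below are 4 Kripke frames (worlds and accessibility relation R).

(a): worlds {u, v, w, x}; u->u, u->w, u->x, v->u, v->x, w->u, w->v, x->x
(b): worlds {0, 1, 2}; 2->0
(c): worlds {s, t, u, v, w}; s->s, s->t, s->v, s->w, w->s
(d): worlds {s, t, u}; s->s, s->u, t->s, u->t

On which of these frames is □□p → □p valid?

(c)

This is the axiom for density; its first-order frame correspondent is ∀x ∀y (Rxy → ∃z (Rxz ∧ Rzy)).
(a): fails — Rwv but no z with Rwz and Rzv.
(b): fails — R20 but no z with R2z and Rz0.
(c): condition met.
(d): fails — Rut but no z with Ruz and Rzt.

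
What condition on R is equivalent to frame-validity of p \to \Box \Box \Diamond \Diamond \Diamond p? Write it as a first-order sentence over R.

\forall x \forall z (x R^2 z \to \exists w (x = w \wedge z R^3 w))

This is a Sahlqvist (Geach-type) schema ◇^0□^0p → □^2◇^3p.
Minimal-valuation argument: fix x; take any y with xR^0y and any z with xR^2z. Set V(p) to the set of worlds R-reachable from y in exactly 0 steps. Then □^0p holds at y, so the antecedent holds at x; validity forces ◇^3p at z, giving a w with zR^3w and yR^0w.
First-order correspondent: \forall x \forall z (x R^2 z \to \exists w (x = w \wedge z R^3 w)).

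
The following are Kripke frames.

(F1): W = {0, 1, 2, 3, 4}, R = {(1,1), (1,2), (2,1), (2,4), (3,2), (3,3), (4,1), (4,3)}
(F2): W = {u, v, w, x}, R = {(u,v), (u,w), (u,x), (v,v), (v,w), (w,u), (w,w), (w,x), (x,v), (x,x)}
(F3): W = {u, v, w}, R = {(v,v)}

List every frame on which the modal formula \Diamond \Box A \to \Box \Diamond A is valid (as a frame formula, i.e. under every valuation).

(F2), (F3)

This is the axiom for convergence; its first-order frame correspondent is \forall x \forall y \forall z (Rxy \wedge Rxz \to \exists w (Ryw \wedge Rzw)).
(F1): fails — R32 and R33 but 2 and 3 have no common successor.
(F2): holds.
(F3): holds.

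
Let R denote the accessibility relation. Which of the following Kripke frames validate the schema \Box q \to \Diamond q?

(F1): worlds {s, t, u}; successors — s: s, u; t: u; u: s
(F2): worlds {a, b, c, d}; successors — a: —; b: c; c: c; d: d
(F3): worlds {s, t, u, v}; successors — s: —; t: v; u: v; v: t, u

(F1)

Frame correspondent (Sahlqvist): \forall x \exists y Rxy — i.e. seriality.
(F1): condition met.
(F2): fails — world a has no successor.
(F3): fails — world s has no successor.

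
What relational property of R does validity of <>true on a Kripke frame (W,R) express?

◇⊤ holds at w iff w has a successor, so frame-validity of ◇⊤ is exactly seriality. Equivalently via □ψ → ◇ψ:
Suppose □ψ→◇ψ is valid. At any x set V(ψ)=W. Then □ψ at x, so ◇ψ at x, so x has a successor.
Conversely, any frame satisfying forall x exists y Rxy validates the schema.
Frame condition: forall x exists y Rxy.

seriality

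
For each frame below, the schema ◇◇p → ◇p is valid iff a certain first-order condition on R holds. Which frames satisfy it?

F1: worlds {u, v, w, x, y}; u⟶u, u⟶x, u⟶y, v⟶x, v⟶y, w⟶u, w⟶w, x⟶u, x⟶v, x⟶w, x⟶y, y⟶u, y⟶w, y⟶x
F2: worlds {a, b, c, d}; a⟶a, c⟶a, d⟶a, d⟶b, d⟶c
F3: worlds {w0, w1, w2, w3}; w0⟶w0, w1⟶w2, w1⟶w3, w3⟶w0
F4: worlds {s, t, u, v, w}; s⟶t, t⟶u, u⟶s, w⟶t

F2

The schema corresponds to transitivity: ∀x ∀y ∀z (Rxy ∧ Ryz → Rxz).
F1: fails — Ryx and Rxy but not Ryy.
F2: condition met.
F3: fails — Rw1w3 and Rw3w0 but not Rw1w0.
F4: fails — Rus and Rst but not Rut.
Valid on: F2.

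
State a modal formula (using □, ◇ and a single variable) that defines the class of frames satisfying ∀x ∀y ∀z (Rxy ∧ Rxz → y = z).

◇r → □r

This is partial functionality; the standard corresponding axiom is CD: ◇r → □r.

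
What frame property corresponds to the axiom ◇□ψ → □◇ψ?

Suppose ◇□ψ→□◇ψ is valid. Take Rxy, Rxz and set V(ψ)={w : Ryw}. Then □ψ at y so ◇□ψ at x, so □◇ψ at x, so ◇ψ at z, giving w with Rzw and Ryw.

Convergence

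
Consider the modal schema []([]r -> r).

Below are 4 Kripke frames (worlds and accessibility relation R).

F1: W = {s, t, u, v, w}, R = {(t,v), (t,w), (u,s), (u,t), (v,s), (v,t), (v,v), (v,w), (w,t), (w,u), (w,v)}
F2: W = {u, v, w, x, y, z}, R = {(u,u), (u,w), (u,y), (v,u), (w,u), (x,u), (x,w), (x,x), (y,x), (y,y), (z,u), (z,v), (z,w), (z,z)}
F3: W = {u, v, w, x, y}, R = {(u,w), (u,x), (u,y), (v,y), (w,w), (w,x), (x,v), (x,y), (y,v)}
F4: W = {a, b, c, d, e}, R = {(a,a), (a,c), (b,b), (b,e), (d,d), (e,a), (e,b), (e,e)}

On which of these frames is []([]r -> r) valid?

The schema corresponds to shift-reflexivity: forall x forall y (Rxy -> Ryy).
F1: fails — Rwt but not Rtt.
F2: fails — Rxw but not Rww.
F3: fails — Rwx but not Rxx.
F4: fails — Rac but not Rcc.

none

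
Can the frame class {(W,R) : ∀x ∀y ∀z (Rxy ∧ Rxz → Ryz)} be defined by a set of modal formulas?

The condition is the Euclidean property. A defining modal formula is ◇p → □◇p.
Suppose ◇p→□◇p is valid. Take Rxy, Rxz and set V(p)={y}. Then ◇p at x, so □◇p at x, so ◇p at z, so some w with Rzw has p; w=y, i.e. Rzy. By symmetry of the argument, Ryz.

Yes, by ◇p → □◇p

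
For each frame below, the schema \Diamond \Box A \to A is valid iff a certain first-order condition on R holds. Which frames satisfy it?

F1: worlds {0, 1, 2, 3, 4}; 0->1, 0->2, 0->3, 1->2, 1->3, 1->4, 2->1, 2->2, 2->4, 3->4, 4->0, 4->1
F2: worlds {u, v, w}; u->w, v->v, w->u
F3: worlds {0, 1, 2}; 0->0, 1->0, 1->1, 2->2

F2

Frame correspondent (Sahlqvist): \forall x \forall y (Rxy \to Ryx) — i.e. symmetry.
F1: fails — R34 but not R43.
F2: ✓.
F3: fails — R10 but not R01.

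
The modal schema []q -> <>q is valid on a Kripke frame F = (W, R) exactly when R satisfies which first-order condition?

This schema is the D axiom.
It corresponds to seriality: forall x exists y Rxy.

seriality: forall x exists y Rxy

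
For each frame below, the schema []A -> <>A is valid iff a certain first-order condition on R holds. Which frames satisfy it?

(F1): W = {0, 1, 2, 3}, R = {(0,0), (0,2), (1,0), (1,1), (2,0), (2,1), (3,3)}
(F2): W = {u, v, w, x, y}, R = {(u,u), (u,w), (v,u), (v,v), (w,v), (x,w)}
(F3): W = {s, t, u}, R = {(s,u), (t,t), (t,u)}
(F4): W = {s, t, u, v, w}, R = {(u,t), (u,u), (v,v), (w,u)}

(F1)

Frame correspondent (Sahlqvist): forall x exists y Rxy — i.e. seriality.
(F1): holds.
(F2): fails — world y has no successor.
(F3): fails — world u has no successor.
(F4): fails — world s has no successor.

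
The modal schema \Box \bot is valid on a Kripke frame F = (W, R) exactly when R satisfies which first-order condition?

Emptiness of R

□⊥ is valid iff no world has any successor (otherwise □⊥ fails at any world with one).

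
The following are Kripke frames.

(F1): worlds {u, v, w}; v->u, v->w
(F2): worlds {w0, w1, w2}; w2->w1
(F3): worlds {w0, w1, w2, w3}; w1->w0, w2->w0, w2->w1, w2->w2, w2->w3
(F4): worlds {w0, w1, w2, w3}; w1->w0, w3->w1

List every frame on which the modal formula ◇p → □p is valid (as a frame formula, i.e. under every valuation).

Frame correspondent (Sahlqvist): ∀x ∀y ∀z (Rxy ∧ Rxz → y = z) — i.e. partial functionality.
(F1): fails — v sees both u and w.
(F2): satisfies the condition.
(F3): fails — w2 sees both w0 and w1.
(F4): satisfies the condition.

(F2), (F4)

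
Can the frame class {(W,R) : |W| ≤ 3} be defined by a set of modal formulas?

If a class were modally definable it would be closed under disjoint unions (Goldblatt–Thomason).
Any modal formula valid on each of 4 disjoint one-world frames is valid on their disjoint union (validity is preserved under disjoint unions). Each one-world frame has |W|=1≤3, but the union has |W|=4.
So no modal formula (or set of formulas) defines exactly the |W|≤3 frames.

Not modally definable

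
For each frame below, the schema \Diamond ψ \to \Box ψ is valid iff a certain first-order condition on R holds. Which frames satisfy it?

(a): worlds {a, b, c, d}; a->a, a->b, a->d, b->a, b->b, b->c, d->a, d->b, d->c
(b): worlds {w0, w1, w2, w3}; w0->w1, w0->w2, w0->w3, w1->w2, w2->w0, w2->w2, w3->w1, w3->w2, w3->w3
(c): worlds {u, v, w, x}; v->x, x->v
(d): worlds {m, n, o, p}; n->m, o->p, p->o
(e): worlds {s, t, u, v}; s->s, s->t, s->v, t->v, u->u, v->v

(c), (d)

The schema corresponds to partial functionality: \forall x \forall y \forall z (Rxy \wedge Rxz \to y = z).
(a): fails — a sees both a and b.
(b): fails — w0 sees both w1 and w2.
(c): satisfies the condition.
(d): satisfies the condition.
(e): fails — s sees both s and t.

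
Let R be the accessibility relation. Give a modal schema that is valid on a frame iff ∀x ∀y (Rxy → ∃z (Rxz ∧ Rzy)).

□□ψ → □ψ

This is density; the standard corresponding axiom is C4: □□ψ → □ψ.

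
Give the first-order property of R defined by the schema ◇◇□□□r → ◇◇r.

This is a Sahlqvist (Geach-type) schema ◇^2□^3r → □^0◇^2r.
First-order correspondent: ∀x ∀y (xR²y → ∃w (yR³w ∧ xR²w)).

∀x ∀y (xR²y → ∃w (yR³w ∧ xR²w))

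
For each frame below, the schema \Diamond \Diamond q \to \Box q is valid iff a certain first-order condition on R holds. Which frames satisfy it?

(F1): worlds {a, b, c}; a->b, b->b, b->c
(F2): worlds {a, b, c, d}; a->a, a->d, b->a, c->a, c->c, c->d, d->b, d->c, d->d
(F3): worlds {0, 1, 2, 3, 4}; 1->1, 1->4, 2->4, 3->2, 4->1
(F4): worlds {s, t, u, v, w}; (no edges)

(F4)

Frame correspondent (Sahlqvist): \forall x \forall y \forall z ((x R^2 y \wedge xRz) \to \exists w (y = w \wedge z = w)) — i.e. a generalized confluence (Geach) condition.
(F1): fails — aR²c, aRb but c ≠ b.
(F2): fails — aR²a, aRd but a ≠ d.
(F3): fails — 1R²1, 1R4 but 1 ≠ 4.
(F4): condition met.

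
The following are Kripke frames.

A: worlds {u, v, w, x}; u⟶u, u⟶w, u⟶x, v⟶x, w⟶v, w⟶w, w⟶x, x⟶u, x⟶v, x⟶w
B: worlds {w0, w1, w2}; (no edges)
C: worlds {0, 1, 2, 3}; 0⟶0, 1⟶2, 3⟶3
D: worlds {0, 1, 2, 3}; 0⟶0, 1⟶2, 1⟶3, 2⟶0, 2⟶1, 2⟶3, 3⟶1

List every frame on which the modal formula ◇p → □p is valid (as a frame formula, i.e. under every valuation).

B, C

Frame correspondent (Sahlqvist): ∀x ∀y ∀z (Rxy ∧ Rxz → y = z) — i.e. partial functionality.
A: fails — u sees both u and w.
B: holds.
C: holds.
D: fails — 1 sees both 2 and 3.
Valid on: B, C.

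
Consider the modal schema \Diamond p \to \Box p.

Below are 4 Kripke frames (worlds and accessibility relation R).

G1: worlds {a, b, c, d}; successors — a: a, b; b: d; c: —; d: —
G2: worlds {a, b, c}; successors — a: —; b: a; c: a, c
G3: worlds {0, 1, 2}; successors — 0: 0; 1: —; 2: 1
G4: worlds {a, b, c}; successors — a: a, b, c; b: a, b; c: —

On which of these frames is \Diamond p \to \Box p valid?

G3

Frame correspondent (Sahlqvist): \forall x \forall y \forall z (Rxy \wedge Rxz \to y = z) — i.e. partial functionality.
G1: fails — a sees both a and b.
G2: fails — c sees both a and c.
G3: ✓.
G4: fails — a sees both a and b.
Valid on: G3.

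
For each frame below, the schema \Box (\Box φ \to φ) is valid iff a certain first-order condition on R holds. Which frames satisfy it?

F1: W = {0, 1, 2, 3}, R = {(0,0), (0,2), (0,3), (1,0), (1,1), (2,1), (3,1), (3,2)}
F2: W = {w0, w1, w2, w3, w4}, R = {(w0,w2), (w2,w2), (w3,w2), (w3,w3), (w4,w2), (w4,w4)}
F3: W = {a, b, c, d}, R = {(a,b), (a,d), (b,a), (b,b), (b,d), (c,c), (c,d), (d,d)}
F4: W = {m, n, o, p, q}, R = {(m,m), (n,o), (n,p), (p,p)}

Frame correspondent (Sahlqvist): \forall x \forall y (Rxy \to Ryy) — i.e. shift-reflexivity.
F1: fails — R32 but not R22.
F2: holds.
F3: fails — Rba but not Raa.
F4: fails — Rno but not Roo.

F2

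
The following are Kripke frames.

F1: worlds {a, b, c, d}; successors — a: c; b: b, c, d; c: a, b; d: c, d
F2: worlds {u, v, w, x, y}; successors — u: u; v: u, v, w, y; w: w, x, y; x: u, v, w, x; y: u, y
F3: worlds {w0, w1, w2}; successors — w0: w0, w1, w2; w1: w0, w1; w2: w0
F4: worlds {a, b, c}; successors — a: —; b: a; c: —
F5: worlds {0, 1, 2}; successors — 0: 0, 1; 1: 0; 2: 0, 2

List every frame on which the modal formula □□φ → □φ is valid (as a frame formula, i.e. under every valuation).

F2, F3, F5

This is the axiom for density; its first-order frame correspondent is ∀x ∀y (Rxy → ∃z (Rxz ∧ Rzy)).
F1: fails — Rac but no z with Raz and Rzc.
F2: ✓.
F3: ✓.
F4: fails — Rba but no z with Rbz and Rza.
F5: ✓.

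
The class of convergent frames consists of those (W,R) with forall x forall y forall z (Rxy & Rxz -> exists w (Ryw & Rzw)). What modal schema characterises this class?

A defining formula is ◇□q → □◇q (the .2 axiom).

◇□q → □◇q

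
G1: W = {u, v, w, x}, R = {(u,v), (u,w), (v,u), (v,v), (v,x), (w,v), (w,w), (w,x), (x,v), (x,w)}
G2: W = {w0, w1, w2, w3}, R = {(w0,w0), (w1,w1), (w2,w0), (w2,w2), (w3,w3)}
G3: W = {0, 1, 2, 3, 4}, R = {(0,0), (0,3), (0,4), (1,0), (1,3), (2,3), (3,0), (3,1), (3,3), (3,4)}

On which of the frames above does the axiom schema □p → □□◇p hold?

This is the axiom for a generalized confluence (Geach) condition; its first-order frame correspondent is ∀x ∀z (xR²z → ∃w (xRw ∧ zRw)).
G1: satisfies the condition.
G2: satisfies the condition.
G3: fails — 0R²4 but no w with 0Rw and 4Rw.

G1, G2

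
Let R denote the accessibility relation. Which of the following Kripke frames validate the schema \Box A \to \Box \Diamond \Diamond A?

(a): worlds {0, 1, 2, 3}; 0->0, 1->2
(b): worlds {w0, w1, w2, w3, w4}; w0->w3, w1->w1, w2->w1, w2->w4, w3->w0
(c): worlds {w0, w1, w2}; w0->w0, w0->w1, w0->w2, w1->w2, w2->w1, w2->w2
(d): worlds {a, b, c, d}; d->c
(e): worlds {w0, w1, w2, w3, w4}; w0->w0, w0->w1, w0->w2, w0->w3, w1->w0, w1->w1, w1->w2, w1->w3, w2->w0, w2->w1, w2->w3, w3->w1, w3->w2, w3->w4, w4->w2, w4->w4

(c), (e)

The schema corresponds to a generalized confluence (Geach) condition: \forall x \forall z (xRz \to \exists w (xRw \wedge z R^2 w)).
(a): fails — 1R2 but no w with 1Rw and 2R²w.
(b): fails — w2Rw4 but no w with w2Rw and w4R²w.
(c): satisfies the condition.
(d): fails — dRc but no w with dRw and cR²w.
(e): satisfies the condition.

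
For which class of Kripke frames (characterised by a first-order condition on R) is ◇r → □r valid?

partial functionality: ∀x ∀y ∀z (Rxy ∧ Rxz → y = z)

This schema is the CD axiom.
Its frame correspondent is partial functionality — ∀x ∀y ∀z (Rxy ∧ Rxz → y = z).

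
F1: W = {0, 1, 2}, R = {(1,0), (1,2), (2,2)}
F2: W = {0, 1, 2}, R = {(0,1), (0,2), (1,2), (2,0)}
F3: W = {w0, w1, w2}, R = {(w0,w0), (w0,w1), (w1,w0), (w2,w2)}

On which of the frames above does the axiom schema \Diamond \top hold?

The schema corresponds to seriality: \forall x \exists y Rxy.
F1: fails — world 0 has no successor.
F2: satisfies the condition.
F3: satisfies the condition.
Valid on: F2, F3.

F2, F3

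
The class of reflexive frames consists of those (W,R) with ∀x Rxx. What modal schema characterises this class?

□s → s

The condition is reflexivity. The T schema □s → s defines it.
Suppose □s→s is valid. At any x set V(s)={w : Rxw}. Then □s holds at x, so s holds at x, i.e. Rxx.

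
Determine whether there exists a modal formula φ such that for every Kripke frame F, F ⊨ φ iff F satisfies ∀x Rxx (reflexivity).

Definable; □r → r defines it

Yes: it is reflexivity, defined by the T schema □r → r.
Suppose □r→r is valid. At any x set V(r)={w : Rxw}. Then □r holds at x, so r holds at x, i.e. Rxx.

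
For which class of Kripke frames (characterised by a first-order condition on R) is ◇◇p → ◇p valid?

Equivalently (dual form): □p → □□p.
Suppose □p→□□p is valid. Take Rxy, Ryz and set V(p)={w : Rxw}. Then □p at x, so □□p at x, so □p at y, so p at z, i.e. Rxz.

Transitivity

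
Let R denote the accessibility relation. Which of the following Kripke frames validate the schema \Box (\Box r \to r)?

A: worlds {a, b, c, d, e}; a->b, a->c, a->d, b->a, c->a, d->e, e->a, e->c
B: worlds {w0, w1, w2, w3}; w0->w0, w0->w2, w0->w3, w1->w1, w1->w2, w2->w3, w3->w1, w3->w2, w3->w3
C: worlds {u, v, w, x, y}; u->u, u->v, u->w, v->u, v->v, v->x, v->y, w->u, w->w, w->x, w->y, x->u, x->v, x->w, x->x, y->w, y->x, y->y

C

Frame correspondent (Sahlqvist): \forall x \forall y (Rxy \to Ryy) — i.e. shift-reflexivity.
A: fails — Rde but not Ree.
B: fails — Rw1w2 but not Rw2w2.
C: holds.
Valid on: C.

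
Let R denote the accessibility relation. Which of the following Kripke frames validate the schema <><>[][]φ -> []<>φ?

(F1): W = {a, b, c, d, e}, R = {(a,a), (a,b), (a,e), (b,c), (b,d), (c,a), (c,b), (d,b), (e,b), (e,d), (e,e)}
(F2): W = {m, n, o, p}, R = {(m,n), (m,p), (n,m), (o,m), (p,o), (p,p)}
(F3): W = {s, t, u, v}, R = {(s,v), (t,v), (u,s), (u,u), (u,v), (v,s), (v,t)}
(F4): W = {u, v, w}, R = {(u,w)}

This is the axiom for a generalized confluence (Geach) condition; its first-order frame correspondent is forall x forall y forall z ((x R^2 y & xRz) -> exists w (y R^2 w & zRw)).
(F1): fails — aR²b, aRb but no w with bR²w and bRw.
(F2): fails — mR²o, mRn but no w with oR²w and nRw.
(F3): fails — uR²s, uRs but no w with sR²w and sRw.
(F4): satisfies the condition.

(F4)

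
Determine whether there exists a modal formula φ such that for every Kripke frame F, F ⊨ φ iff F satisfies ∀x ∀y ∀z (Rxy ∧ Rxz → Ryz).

Yes — defined by ◇r → □◇r

This is a Sahlqvist condition; the 5 axiom ◇r → □◇r defines it.
Suppose ◇r→□◇r is valid. Take Rxy, Rxz and set V(r)={y}. Then ◇r at x, so □◇r at x, so ◇r at z, so some w with Rzw has r; w=y, i.e. Rzy. By symmetry of the argument, Ryz.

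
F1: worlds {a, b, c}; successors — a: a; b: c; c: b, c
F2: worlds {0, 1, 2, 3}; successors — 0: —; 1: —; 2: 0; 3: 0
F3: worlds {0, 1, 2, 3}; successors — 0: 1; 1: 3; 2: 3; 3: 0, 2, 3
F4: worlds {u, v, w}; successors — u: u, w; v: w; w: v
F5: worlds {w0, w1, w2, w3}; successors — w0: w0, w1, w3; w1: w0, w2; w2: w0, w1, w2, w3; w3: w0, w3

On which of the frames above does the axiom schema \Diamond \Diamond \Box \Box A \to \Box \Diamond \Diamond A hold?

The schema corresponds to a generalized confluence (Geach) condition: \forall x \forall y \forall z ((x R^2 y \wedge xRz) \to \exists w (y R^2 w \wedge z R^2 w)).
F1: ✓.
F2: ✓.
F3: ✓.
F4: fails — uR²v, uRw but no t with vR²t and wR²t.
F5: ✓.
Valid on: F1, F2, F3, F5.

F1, F2, F3, F5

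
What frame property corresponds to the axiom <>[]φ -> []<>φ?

Suppose ◇□φ→□◇φ is valid. Take Rxy, Rxz and set V(φ)={w : Ryw}. Then □φ at y so ◇□φ at x, so □◇φ at x, so ◇φ at z, giving w with Rzw and Ryw.

convergence: forall x forall y forall z (Rxy & Rxz -> exists w (Ryw & Rzw))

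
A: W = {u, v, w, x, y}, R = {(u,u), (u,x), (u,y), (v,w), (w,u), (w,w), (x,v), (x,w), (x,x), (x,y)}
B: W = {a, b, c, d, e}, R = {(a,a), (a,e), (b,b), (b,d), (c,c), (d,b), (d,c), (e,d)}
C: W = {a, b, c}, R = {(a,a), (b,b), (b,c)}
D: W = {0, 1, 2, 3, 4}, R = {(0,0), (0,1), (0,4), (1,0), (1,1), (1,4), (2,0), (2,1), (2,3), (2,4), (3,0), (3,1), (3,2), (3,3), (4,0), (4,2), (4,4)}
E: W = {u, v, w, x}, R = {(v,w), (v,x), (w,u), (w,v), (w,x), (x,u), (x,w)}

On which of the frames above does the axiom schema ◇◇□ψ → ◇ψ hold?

D

This is the axiom for a generalized confluence (Geach) condition; its first-order frame correspondent is ∀x ∀y (xR²y → ∃w (yRw ∧ xRw)).
A: fails — uR²v but no t with vRt and uRt.
B: fails — aR²d but no w with dRw and aRw.
C: fails — bR²c but no w with cRw and bRw.
D: satisfies the condition.
E: fails — vR²u but no t with uRt and vRt.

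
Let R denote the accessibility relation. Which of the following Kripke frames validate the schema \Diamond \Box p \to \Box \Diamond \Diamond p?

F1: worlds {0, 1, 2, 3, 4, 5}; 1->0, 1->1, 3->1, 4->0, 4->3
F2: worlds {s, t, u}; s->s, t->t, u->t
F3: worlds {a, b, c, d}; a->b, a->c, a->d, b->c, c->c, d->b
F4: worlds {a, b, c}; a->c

The schema corresponds to a generalized confluence (Geach) condition: \forall x \forall y \forall z ((xRy \wedge xRz) \to \exists w (yRw \wedge z R^2 w)).
F1: fails — 1R0, 1R0 but no w with 0Rw and 0R²w.
F2: condition met.
F3: fails — aRd, aRb but no w with dRw and bR²w.
F4: fails — aRc, aRc but no w with cRw and cR²w.
Valid on: F2.

F2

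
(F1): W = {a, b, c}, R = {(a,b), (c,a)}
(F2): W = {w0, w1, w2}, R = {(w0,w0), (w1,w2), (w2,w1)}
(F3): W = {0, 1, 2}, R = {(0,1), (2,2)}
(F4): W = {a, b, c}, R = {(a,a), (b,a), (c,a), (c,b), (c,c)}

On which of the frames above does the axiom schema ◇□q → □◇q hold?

(F2), (F4)

The schema corresponds to convergence: ∀x ∀y ∀z (Rxy ∧ Rxz → ∃w (Ryw ∧ Rzw)).
(F1): fails — Rab and Rab but b and b have no common successor.
(F2): condition met.
(F3): fails — R01 and R01 but 1 and 1 have no common successor.
(F4): condition met.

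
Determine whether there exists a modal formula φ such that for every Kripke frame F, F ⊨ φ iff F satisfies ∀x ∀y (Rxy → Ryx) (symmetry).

Definable; r → □◇r defines it

Yes: it is symmetry, defined by the B schema r → □◇r.
Suppose r→□◇r is valid. Take Rxy and set V(r)={x}. Then r at x, so □◇r at x, so ◇r at y, so some z with Ryz has r; z=x, i.e. Ryx.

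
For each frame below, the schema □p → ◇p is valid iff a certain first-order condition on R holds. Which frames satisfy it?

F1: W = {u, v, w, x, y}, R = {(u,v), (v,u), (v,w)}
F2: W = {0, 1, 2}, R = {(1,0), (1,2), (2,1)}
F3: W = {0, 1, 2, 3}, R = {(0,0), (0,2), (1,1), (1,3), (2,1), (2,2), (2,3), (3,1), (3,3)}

The schema corresponds to seriality: ∀x ∃y Rxy.
F1: fails — world w has no successor.
F2: fails — world 0 has no successor.
F3: ✓.
Valid on: F3.

F3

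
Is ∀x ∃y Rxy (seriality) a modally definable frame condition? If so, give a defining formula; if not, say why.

Yes — defined by □p → ◇p

This is a Sahlqvist condition; the D axiom □p → ◇p defines it.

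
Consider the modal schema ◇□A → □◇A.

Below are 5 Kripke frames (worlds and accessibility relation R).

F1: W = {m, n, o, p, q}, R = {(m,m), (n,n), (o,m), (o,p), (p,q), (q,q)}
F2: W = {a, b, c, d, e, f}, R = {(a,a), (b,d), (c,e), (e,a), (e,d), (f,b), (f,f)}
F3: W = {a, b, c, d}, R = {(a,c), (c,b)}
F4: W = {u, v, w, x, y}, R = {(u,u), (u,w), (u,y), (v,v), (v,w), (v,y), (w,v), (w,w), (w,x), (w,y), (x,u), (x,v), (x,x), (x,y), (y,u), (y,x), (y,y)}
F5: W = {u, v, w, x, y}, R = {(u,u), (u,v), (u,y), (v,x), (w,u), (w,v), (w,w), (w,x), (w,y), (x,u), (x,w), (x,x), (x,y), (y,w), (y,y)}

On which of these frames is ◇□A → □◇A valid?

F4

This is the axiom for convergence; its first-order frame correspondent is ∀x ∀y ∀z (Rxy ∧ Rxz → ∃w (Ryw ∧ Rzw)).
F1: fails — Rom and Rop but m and p have no common successor.
F2: fails — Rbd and Rbd but d and d have no common successor.
F3: fails — Rcb and Rcb but b and b have no common successor.
F4: ✓.
F5: fails — Ruv and Ruu but v and u have no common successor.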